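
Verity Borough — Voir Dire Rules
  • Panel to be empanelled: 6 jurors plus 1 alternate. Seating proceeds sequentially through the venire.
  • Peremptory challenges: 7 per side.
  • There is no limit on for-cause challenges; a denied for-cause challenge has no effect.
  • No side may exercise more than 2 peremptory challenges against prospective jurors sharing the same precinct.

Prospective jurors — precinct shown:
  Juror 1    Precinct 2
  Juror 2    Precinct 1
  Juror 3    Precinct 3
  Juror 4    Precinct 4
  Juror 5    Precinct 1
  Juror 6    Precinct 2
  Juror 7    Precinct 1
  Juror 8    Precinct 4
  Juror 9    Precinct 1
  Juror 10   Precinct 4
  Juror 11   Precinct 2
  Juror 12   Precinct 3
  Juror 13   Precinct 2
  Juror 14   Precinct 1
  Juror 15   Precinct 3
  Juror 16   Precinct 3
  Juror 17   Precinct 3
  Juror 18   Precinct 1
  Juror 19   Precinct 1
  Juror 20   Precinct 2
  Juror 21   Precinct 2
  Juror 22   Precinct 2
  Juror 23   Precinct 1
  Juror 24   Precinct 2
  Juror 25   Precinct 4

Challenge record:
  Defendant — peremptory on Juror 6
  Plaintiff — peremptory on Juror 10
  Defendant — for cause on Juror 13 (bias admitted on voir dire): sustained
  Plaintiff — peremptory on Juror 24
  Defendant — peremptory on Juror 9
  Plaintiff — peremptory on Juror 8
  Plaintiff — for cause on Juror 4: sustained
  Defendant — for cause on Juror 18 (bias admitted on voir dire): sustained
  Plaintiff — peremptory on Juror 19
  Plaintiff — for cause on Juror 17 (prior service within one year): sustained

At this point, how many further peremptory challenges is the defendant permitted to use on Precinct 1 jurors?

Defendant peremptories so far: #6, #9 — 2 of 7 used, 5 left overall.
Against Precinct 1: #9 — 1 used; per-precinct cap 2 leaves 1.
Binding limit: min(5, 1) = 1.

1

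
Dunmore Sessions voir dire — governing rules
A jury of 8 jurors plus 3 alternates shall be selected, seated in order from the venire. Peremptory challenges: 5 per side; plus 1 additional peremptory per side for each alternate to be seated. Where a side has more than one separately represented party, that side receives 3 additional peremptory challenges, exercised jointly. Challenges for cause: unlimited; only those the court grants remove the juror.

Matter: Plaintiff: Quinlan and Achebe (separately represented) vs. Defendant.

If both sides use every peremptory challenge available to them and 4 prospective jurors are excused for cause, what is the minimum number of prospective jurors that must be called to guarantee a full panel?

34

Seats to fill: 8 + 3 alternates = 11.
Peremptories — Plaintiff: 5 + 1×3 + 3 = 11; Defendant: 5 + 1×3 = 8; total 19.
For-cause removals: 4.
Minimum venire: 11 + 19 + 4 = 34.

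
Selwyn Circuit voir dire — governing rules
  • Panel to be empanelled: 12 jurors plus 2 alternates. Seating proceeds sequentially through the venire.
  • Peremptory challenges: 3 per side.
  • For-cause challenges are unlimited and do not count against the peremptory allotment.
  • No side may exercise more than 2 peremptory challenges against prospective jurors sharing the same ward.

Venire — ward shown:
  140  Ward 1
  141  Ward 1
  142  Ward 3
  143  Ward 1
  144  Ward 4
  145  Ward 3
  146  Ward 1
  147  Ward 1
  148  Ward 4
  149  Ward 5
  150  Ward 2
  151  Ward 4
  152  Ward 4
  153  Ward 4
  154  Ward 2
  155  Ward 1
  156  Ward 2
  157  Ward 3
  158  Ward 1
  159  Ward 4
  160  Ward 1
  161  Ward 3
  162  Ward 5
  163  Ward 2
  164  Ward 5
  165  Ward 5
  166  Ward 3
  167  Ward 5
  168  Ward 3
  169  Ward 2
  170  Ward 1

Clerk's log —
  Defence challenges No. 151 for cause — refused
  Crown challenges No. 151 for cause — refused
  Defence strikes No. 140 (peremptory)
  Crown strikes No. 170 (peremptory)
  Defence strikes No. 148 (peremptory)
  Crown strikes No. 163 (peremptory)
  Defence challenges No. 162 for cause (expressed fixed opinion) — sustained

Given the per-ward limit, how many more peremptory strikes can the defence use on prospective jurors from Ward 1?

1

Defence peremptories so far: #140, #148 — 2 of 3 used, 1 left overall.
Against Ward 1: #140 — 1 used; per-ward cap 2 leaves 1.
Binding limit: min(1, 1) = 1.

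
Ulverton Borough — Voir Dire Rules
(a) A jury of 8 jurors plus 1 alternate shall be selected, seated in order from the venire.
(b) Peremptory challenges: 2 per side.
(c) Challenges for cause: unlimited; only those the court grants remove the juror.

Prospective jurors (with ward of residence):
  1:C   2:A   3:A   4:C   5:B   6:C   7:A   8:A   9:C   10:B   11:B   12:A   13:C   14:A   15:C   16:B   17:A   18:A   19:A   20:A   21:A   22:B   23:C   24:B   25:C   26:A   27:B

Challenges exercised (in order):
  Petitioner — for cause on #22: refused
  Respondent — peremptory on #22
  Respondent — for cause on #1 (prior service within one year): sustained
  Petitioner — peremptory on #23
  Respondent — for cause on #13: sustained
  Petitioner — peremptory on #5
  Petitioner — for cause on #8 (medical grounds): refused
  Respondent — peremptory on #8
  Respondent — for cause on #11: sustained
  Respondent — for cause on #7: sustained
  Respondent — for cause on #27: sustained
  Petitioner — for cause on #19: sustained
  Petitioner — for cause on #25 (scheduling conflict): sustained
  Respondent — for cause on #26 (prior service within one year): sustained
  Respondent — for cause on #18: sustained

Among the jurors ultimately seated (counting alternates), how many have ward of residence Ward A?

4

Removed: #1, #5, #7, #8, #11, #13, #18, #19, #22, #23, #25, #26, #27.
Seated (9 incl. alternates): #2, #3, #4, #6, #9, #10, #12, #14, #15.
Of those, in Ward A: #2, #3, #12, #14 → 4.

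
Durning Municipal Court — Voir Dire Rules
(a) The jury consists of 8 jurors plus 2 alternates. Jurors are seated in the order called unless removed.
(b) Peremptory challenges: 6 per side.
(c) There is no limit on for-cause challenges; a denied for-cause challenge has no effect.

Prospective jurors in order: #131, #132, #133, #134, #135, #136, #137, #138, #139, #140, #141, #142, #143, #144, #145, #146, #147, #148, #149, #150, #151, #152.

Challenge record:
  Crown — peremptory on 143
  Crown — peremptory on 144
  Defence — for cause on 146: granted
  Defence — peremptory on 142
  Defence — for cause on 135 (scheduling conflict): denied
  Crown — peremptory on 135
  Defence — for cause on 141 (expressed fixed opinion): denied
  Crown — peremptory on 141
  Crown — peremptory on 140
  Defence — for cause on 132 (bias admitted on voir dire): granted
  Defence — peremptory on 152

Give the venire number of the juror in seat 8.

145

Removed: #132, #135, #140, #141, #142, #143, #144, #146, #152.
Seating in order: seats 1–8 → #131, #133, #134, #136, #137, #138, #139, #145; alternates → #147, #148.
So seat 8 is #145.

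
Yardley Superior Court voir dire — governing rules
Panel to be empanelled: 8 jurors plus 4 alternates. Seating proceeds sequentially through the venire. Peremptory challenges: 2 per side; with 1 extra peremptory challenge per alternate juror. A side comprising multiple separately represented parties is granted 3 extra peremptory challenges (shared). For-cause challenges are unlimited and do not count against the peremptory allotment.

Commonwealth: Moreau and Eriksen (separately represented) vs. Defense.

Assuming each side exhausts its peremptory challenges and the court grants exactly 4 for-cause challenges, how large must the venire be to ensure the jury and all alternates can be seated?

31

Seats to fill: 8 + 4 alternates = 12.
Peremptories — Commonwealth: 2 + 1×4 + 3 = 9; Defense: 2 + 1×4 = 6; total 15.
For-cause removals: 4.
Minimum venire: 12 + 15 + 4 = 31.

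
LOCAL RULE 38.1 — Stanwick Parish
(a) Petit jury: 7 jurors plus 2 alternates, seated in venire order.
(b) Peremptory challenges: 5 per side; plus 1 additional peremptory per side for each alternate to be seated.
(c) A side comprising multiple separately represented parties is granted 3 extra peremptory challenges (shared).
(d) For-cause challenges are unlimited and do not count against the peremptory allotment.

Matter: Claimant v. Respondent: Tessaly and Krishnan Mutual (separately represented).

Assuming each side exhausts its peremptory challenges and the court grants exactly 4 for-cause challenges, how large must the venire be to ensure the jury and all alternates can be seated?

30

Seats to fill: 7 + 2 alternates = 9.
Peremptories — Claimant: 5 + 1×2 = 7; Respondent: 5 + 1×2 + 3 = 10; total 17.
For-cause removals: 4.
Minimum venire: 9 + 17 + 4 = 30.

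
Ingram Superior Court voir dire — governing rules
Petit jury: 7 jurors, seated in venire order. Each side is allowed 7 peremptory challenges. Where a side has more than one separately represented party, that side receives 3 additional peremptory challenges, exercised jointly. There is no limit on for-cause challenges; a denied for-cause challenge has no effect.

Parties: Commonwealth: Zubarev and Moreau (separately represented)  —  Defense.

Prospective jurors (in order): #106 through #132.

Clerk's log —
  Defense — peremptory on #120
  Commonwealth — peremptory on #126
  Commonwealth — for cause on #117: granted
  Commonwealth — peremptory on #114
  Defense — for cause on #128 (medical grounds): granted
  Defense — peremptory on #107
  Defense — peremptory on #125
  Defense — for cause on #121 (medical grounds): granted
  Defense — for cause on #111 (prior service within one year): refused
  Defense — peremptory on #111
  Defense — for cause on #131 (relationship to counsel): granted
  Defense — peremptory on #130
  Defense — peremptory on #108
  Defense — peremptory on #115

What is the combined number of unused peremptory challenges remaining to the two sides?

8

Commonwealth allotment: 7 base + 3 multi-party = 10. Defense allotment: 7.
Commonwealth peremptories used: #126, #114 — 2 (the for-cause on #117 doesn't count).
Defense peremptories used: #120, #107, #125, #111, #130, #108, #115 — 7 (for-cause on #128, #121, #111, #131 don't count).
Remaining: (10 − 2) + (7 − 7) = 8.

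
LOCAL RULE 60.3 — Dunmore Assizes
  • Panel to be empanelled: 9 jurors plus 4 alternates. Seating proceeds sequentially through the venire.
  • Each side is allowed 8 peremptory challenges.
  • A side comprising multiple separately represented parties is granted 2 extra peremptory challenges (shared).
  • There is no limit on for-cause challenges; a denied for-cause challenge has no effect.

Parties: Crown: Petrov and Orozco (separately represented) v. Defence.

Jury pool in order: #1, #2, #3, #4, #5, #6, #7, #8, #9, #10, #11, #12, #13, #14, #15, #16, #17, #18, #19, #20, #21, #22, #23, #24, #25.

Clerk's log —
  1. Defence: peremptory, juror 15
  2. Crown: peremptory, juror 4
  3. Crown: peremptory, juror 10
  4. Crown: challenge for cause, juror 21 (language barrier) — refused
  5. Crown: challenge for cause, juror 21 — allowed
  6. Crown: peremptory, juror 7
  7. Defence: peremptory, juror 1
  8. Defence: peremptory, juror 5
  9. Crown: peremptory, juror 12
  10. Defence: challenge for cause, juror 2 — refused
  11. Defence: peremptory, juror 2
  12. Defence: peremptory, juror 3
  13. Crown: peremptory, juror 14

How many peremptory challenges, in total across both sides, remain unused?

Crown allotment: 8 base + 2 multi-party = 10. Defence allotment: 8.
Crown peremptories used: #4, #10, #7, #12, #14 — 5 (for-cause on #21, #21 don't count).
Defence peremptories used: #15, #1, #5, #2, #3 — 5 (the for-cause on #2 doesn't count).
Remaining: (10 − 5) + (8 − 5) = 8.

8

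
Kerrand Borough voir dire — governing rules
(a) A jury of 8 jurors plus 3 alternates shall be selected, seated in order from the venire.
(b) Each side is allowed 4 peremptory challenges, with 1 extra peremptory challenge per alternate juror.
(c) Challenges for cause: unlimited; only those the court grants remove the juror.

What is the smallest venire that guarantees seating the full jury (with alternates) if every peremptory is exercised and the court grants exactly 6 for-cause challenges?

Seats to fill: 8 + 3 alternates = 11.
Peremptories: 4 + 1×3 = 7 per side × 2 sides = 14.
For-cause removals: 6.
Minimum venire: 11 + 14 + 6 = 31.

31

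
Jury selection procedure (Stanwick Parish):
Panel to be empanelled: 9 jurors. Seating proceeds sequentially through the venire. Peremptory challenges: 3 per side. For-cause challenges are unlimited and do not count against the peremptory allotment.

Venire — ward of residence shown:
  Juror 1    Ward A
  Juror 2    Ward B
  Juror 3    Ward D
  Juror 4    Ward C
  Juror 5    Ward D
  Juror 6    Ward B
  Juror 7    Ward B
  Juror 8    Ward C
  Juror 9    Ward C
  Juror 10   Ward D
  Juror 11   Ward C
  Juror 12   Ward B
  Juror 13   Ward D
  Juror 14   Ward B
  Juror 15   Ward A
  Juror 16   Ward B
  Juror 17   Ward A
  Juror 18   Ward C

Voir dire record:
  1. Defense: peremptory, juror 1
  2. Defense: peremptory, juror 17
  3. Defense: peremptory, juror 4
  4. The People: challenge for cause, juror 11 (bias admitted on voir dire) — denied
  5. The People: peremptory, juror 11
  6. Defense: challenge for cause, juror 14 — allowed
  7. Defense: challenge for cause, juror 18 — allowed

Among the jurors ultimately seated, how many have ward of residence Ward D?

Removed: #1, #4, #11, #14, #17, #18.
Seated jurors 1–9: #2, #3, #5, #6, #7, #8, #9, #10, #12.
Of those, in Ward D: #3, #5, #10 → 3.

3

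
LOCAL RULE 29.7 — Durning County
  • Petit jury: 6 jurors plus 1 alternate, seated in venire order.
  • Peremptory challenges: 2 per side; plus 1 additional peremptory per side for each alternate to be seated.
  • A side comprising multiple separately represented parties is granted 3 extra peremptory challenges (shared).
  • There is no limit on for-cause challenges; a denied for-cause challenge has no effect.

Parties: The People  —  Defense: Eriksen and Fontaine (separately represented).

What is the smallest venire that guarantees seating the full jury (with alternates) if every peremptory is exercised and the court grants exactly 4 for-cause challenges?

20

Seats to fill: 6 + 1 alternates = 7.
Peremptories — The People: 2 + 1×1 = 3; Defense: 2 + 1×1 + 3 = 6; total 9.
For-cause removals: 4.
Minimum venire: 7 + 9 + 4 = 20.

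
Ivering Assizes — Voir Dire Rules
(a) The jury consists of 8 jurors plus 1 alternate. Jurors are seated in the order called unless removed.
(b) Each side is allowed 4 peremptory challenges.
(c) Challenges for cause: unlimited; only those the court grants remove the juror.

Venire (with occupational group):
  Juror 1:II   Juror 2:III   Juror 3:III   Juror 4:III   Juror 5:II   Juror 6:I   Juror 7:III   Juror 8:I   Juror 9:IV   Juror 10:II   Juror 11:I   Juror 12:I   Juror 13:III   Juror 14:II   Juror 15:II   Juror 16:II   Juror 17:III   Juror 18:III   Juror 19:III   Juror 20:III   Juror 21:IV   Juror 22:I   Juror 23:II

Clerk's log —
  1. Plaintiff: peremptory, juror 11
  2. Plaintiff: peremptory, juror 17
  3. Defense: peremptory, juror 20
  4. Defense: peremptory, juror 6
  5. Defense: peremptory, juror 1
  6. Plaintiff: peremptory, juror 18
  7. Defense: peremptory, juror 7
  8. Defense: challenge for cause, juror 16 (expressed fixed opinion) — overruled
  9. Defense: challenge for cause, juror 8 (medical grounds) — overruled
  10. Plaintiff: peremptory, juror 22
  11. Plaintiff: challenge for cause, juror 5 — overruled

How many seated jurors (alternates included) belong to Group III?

Removed: #1, #6, #7, #11, #17, #18, #20, #22.
Seated (9 incl. alternates): #2, #3, #4, #5, #8, #9, #10, #12, #13.
Of those, in Group III: #2, #3, #4, #13 → 4.

4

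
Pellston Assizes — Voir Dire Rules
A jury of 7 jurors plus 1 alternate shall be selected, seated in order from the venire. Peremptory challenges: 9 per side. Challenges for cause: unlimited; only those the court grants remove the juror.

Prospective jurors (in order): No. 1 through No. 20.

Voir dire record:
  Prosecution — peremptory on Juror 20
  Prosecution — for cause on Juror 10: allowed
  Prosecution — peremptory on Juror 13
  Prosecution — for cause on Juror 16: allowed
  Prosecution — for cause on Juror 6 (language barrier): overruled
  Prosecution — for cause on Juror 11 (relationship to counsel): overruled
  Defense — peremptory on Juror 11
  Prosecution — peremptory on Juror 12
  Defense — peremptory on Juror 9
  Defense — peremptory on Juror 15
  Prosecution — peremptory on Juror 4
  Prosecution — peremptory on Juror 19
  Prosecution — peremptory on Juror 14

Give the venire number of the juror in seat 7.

Removed: #4, #9, #10, #11, #12, #13, #14, #15, #16, #19, #20. (#6 stays — for-cause denied.)
Seating in order: seats 1–7 → #1, #2, #3, #5, #6, #7, #8; alternates → #17.
So seat 7 is #8.

8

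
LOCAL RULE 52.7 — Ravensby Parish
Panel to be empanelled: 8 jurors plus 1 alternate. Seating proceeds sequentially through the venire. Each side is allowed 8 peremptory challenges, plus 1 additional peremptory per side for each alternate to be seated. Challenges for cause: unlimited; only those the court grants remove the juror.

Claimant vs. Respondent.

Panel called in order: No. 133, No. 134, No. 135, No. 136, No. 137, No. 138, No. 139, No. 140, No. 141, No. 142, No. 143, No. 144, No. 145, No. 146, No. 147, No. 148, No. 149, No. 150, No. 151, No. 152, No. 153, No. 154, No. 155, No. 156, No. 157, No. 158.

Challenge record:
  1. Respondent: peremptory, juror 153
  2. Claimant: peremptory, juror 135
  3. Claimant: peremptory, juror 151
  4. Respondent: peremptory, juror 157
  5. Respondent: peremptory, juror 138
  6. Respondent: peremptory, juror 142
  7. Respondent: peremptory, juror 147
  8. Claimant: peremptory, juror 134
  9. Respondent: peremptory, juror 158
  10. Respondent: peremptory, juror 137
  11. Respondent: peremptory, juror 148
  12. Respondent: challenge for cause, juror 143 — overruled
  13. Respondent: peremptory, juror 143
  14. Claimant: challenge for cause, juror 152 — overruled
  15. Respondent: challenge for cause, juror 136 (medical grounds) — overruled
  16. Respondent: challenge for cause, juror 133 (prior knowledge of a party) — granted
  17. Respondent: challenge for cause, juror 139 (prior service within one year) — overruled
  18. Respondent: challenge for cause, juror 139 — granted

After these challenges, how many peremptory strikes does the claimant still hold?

6

Claimant allotment: 8 base + 1 × 1 alternate = 9.
Claimant peremptories used: #135, #151, #134 — 3 (the for-cause on #152 doesn't count).
Remaining: 9 − 3 = 6.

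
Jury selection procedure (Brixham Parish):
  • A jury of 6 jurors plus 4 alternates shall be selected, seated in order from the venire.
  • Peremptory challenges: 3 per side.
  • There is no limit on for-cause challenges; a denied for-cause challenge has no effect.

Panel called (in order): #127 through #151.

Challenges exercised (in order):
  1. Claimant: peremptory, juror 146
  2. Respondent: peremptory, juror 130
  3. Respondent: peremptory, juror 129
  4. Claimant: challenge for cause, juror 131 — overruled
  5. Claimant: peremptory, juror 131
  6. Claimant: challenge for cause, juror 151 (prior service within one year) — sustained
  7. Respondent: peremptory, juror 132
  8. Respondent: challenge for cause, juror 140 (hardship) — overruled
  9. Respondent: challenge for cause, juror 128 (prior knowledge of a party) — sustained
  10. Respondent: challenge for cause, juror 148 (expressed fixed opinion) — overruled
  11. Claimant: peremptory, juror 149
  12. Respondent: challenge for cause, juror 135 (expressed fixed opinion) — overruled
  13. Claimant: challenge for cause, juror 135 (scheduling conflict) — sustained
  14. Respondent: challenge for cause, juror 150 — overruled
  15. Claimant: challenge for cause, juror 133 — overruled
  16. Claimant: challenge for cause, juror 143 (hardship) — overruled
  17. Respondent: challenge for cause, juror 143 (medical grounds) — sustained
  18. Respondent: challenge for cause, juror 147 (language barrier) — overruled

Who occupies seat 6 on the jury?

Removed: #128, #129, #130, #131, #132, #135, #143, #146, #149, #151. (#133, #140, #147, #148, #150 stay — for-cause denied.)
Seating in order: seats 1–6 → #127, #133, #134, #136, #137, #138; alternates → #139, #140, #141, #142.
So seat 6 is #138.

138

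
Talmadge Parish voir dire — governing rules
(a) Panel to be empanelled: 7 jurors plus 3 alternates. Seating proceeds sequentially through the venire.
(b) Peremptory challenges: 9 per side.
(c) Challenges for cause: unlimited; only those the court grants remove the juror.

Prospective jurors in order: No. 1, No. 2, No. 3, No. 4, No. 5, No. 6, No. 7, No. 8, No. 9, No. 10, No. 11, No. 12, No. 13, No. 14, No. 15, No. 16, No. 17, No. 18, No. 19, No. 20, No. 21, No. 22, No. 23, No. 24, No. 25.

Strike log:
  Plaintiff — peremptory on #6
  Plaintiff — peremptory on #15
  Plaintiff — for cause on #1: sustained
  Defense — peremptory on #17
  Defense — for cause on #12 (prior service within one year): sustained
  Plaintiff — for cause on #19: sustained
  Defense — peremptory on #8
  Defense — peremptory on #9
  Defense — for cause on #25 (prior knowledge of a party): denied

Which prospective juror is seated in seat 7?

11

Removed: #1, #6, #8, #9, #12, #15, #17, #19. (#25 stays — for-cause denied.)
Seating in order: seats 1–7 → #2, #3, #4, #5, #7, #10, #11; alternates → #13, #14, #16.
So seat 7 is #11.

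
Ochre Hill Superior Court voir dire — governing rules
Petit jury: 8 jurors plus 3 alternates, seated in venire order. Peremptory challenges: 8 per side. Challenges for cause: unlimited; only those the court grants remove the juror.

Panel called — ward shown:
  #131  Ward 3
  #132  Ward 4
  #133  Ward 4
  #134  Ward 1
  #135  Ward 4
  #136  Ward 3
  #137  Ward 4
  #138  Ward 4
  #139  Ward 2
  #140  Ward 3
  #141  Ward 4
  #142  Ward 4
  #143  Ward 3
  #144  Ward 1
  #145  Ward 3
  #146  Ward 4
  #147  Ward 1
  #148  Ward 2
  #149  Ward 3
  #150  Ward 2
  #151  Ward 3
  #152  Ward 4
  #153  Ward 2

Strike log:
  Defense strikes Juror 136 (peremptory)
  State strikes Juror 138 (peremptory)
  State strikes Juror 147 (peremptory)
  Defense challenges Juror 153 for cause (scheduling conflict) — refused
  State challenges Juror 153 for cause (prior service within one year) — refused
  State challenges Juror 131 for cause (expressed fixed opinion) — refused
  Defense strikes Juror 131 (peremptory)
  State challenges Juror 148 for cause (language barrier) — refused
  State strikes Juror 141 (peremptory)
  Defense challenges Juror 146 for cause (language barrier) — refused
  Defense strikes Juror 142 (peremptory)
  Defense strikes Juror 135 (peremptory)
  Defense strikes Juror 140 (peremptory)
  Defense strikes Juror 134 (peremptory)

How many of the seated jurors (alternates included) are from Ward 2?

3

Removed: #131, #134, #135, #136, #138, #140, #141, #142, #147.
Seated (11 incl. alternates): #132, #133, #137, #139, #143, #144, #145, #146, #148, #149, #150.
Of those, in Ward 2: #139, #148, #150 → 3.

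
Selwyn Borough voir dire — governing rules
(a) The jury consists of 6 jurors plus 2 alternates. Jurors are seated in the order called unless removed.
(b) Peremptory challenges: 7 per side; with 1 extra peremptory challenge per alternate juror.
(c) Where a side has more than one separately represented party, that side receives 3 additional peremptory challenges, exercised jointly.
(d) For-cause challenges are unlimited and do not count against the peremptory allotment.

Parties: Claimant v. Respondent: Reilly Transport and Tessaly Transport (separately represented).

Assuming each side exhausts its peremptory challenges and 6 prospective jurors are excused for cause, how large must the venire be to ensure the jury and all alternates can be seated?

Seats to fill: 6 + 2 alternates = 8.
Peremptories — Claimant: 7 + 1×2 = 9; Respondent: 7 + 1×2 + 3 = 12; total 21.
For-cause removals: 6.
Minimum venire: 8 + 21 + 6 = 35.

35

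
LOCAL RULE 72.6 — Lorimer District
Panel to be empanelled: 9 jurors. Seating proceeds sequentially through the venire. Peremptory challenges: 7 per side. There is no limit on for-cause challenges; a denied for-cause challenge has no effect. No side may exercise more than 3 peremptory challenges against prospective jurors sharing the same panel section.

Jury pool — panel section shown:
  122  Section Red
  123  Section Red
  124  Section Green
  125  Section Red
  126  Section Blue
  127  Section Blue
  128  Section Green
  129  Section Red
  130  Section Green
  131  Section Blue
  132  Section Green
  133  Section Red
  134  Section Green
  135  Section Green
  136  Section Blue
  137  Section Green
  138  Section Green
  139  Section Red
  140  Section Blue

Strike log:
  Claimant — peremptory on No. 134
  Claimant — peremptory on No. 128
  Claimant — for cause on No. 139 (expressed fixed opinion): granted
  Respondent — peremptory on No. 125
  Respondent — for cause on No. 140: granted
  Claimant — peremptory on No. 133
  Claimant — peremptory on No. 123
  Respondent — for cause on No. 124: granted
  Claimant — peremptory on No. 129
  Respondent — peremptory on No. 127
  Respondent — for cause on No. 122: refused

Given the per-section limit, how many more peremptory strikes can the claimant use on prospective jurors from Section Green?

Claimant peremptories so far: #134, #128, #133, #123, #129 — 5 of 7 used, 2 left overall.
Against Section Green: #134, #128 — 2 used; per-section cap 3 leaves 1.
Binding limit: min(2, 1) = 1.

1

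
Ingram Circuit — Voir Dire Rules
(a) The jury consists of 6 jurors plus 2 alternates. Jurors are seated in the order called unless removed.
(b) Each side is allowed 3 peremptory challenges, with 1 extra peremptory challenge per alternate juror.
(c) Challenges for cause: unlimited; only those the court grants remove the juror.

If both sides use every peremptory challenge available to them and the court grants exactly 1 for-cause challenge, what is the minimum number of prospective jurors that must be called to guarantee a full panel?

Seats to fill: 6 + 2 alternates = 8.
Peremptories: 3 + 1×2 = 5 per side × 2 sides = 10.
For-cause removals: 1.
Minimum venire: 8 + 10 + 1 = 19.

19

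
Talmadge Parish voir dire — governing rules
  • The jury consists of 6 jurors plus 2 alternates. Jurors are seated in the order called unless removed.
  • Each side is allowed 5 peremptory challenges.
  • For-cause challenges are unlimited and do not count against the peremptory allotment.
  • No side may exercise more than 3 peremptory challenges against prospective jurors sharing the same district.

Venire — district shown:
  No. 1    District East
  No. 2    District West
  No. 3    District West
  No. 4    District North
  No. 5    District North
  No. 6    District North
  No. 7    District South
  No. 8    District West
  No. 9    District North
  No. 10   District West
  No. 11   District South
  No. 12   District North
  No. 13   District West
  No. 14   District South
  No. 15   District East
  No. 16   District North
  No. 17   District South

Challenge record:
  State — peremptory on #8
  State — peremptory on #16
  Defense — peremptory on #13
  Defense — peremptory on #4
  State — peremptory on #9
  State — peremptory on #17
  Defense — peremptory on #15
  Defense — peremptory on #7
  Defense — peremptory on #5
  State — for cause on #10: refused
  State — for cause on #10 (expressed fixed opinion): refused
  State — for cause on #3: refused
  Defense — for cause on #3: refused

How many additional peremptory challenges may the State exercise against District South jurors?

1

State peremptories so far: #8, #16, #9, #17 — 4 of 5 used, 1 left overall.
Against District South: #17 — 1 used; per-district cap 3 leaves 2.
Binding limit: min(1, 2) = 1.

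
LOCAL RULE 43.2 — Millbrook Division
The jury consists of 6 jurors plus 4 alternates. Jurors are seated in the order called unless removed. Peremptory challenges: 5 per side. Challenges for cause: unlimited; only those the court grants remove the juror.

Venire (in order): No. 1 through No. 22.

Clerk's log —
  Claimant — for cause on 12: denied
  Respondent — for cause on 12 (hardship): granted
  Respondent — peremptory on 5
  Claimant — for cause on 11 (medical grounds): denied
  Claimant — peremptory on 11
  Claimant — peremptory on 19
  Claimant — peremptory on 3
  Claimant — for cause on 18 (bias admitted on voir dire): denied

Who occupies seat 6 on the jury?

8

Removed: #3, #5, #11, #12, #19. (#18 stays — for-cause denied.)
Seating in order: seats 1–6 → #1, #2, #4, #6, #7, #8; alternates → #9, #10, #13, #14.
So seat 6 is #8.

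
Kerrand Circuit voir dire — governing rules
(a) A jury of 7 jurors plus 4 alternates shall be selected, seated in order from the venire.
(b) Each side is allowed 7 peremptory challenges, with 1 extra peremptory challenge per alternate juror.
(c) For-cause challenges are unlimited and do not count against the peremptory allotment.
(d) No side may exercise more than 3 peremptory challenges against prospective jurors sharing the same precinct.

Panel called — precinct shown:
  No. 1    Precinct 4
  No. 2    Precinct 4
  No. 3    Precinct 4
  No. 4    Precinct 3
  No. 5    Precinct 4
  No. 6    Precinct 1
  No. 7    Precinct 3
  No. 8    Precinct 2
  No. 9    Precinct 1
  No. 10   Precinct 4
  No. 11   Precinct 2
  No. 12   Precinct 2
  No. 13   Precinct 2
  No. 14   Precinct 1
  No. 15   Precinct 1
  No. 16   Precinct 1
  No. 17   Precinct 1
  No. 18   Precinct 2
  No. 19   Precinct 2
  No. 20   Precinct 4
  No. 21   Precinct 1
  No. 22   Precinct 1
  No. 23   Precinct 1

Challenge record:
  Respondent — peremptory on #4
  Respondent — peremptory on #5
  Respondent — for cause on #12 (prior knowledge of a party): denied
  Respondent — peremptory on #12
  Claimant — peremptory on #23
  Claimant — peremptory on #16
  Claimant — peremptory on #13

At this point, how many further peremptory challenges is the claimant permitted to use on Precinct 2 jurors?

2

Claimant peremptories so far: #23, #16, #13 — 3 of 11 used, 8 left overall.
Against Precinct 2: #13 — 1 used; per-precinct cap 3 leaves 2.
Binding limit: min(8, 2) = 2.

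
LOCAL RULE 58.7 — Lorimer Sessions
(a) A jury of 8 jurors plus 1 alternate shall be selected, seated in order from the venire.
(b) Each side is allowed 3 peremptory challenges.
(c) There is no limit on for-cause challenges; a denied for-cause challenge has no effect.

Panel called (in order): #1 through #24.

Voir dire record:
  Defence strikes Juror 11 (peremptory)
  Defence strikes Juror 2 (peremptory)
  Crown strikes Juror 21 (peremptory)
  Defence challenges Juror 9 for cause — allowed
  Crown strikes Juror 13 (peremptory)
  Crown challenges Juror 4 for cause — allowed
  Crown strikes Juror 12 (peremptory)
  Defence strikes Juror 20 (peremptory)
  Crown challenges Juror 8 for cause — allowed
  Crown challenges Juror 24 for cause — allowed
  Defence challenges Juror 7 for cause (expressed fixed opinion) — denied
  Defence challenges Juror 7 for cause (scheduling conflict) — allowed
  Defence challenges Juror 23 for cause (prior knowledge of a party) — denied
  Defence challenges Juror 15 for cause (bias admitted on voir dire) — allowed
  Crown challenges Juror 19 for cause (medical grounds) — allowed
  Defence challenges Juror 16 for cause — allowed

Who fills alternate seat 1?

22

Removed: #2, #4, #7, #8, #9, #11, #12, #13, #15, #16, #19, #20, #21, #24. (#23 stays — for-cause denied.)
Seating in order: seats 1–8 → #1, #3, #5, #6, #10, #14, #17, #18; alternates → #22.
So alternate 1 is #22.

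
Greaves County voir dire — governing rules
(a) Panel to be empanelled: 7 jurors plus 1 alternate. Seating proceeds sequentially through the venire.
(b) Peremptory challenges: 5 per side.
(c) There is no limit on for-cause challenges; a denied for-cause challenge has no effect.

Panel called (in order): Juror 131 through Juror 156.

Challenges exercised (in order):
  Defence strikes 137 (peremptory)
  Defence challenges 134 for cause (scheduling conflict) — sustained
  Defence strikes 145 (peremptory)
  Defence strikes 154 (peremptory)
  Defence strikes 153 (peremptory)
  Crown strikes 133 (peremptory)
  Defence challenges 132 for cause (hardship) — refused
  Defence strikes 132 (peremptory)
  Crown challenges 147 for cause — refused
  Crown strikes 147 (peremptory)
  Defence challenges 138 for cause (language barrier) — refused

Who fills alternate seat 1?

142

Removed: #132, #133, #134, #137, #145, #147, #153, #154. (#138 stays — for-cause denied.)
Filling seats in venire order through position 8: #131, #135, #136, #138, #139, #140, #141, #142.
So alternate 1 is #142.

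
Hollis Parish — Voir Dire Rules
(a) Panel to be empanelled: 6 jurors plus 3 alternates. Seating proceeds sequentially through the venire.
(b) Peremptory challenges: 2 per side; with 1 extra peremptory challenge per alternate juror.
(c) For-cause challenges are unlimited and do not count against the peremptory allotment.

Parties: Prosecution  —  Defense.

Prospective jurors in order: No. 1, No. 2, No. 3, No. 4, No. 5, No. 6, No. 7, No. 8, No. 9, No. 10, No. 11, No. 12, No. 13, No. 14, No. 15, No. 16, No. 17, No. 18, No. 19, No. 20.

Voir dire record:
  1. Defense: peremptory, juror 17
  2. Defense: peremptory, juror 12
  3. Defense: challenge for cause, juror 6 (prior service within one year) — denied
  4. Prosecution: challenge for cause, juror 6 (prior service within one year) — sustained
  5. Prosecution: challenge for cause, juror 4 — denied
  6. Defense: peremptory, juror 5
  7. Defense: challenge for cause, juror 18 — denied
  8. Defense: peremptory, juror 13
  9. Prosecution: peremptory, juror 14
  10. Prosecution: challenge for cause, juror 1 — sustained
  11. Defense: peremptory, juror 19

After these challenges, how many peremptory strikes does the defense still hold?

Defense allotment: 2 base + 1 × 3 alternates = 5.
Defense peremptories used: #17, #12, #5, #13, #19 — 5 (for-cause on #6, #18 don't count).
Remaining: 5 − 5 = 0.

0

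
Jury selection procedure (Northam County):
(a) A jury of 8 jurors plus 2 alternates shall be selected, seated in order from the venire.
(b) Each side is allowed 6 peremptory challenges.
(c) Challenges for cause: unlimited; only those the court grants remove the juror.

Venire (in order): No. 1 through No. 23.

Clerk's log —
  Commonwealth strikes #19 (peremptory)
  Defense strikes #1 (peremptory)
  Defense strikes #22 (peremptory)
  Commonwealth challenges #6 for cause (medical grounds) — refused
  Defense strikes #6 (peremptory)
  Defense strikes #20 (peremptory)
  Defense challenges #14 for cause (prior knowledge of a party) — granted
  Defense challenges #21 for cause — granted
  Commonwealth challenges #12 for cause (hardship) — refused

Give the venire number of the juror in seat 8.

10

Removed: #1, #6, #14, #19, #20, #21, #22. (#12 stays — for-cause denied.)
Filling seats in venire order through position 8: #2, #3, #4, #5, #7, #8, #9, #10.
So seat 8 is #10.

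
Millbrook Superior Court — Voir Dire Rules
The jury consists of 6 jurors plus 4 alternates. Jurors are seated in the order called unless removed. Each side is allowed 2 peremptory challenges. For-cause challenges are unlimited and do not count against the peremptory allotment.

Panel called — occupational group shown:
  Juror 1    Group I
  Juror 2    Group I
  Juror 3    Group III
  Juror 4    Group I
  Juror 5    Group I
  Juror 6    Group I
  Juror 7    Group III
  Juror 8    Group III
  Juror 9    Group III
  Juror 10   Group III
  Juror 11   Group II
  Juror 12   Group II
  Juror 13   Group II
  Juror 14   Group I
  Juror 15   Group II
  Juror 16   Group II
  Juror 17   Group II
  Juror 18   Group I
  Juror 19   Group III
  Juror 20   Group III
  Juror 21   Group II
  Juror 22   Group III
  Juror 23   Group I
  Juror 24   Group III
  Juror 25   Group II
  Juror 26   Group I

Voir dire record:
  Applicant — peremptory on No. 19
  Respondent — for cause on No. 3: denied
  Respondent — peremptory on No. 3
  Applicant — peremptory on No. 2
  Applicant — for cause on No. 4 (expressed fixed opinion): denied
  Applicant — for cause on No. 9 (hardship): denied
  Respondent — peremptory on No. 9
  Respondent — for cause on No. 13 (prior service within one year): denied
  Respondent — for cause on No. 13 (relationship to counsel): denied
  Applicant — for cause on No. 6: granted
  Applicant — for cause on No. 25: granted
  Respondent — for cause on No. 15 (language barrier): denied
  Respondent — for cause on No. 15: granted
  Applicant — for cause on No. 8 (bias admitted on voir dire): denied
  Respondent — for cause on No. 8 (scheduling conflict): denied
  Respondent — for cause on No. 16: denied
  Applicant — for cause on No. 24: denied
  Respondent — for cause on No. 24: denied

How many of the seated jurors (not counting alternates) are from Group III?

Removed: #2, #3, #6, #9, #15, #19, #25.
Seated jurors 1–6: #1, #4, #5, #7, #8, #10 (alternates #11, #12, #13, #14 not counted).
Of those, in Group III: #7, #8, #10 → 3.

3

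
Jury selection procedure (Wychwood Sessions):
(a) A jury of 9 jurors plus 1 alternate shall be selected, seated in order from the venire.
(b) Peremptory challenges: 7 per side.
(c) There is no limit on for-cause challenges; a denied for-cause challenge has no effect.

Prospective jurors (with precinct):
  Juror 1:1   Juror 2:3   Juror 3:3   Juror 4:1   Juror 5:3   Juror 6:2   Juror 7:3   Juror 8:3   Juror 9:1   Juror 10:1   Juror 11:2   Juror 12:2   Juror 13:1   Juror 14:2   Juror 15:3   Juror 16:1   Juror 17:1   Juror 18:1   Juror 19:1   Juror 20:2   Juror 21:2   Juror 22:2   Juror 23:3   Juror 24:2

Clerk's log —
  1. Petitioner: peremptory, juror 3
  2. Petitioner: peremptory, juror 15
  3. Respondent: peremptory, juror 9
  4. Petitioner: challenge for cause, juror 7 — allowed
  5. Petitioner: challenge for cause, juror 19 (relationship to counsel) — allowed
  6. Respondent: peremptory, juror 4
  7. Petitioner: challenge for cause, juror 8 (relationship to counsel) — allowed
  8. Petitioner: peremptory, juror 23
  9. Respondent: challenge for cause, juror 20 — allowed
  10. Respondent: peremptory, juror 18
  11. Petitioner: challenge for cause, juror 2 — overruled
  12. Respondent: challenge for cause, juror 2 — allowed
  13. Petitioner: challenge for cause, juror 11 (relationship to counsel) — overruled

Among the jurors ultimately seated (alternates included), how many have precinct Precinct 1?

Removed: #2, #3, #4, #7, #8, #9, #15, #18, #19, #20, #23.
Seated (10 incl. alternates): #1, #5, #6, #10, #11, #12, #13, #14, #16, #17.
Of those, in Precinct 1: #1, #10, #13, #16, #17 → 5.

5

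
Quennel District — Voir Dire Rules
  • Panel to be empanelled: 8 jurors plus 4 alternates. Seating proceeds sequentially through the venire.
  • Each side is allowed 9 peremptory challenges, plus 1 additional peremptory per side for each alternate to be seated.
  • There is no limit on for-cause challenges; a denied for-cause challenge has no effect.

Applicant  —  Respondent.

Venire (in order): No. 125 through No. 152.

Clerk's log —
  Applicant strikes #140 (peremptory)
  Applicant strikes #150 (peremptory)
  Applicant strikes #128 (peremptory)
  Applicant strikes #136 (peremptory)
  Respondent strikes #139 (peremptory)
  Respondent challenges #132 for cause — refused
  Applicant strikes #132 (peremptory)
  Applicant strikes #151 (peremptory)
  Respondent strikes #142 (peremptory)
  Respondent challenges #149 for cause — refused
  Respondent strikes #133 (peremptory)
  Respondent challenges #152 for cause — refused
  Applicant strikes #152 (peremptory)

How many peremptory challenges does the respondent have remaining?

Respondent allotment: 9 base + 1 × 4 alternates = 13.
Respondent peremptories used: #139, #142, #133 — 3 (for-cause on #132, #149, #152 don't count).
Remaining: 13 − 3 = 10.

10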